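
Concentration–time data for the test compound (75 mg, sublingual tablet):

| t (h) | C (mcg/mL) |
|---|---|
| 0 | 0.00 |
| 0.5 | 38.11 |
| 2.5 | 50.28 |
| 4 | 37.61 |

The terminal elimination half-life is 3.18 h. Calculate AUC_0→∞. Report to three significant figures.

AUC = 336 mcg/mL·h

Trapezoidal AUC_0→4:
  [0→0.5]: (0.00+38.11)/2 × 0.5 = 9.5275
  [0.5→2.5]: (38.11+50.28)/2 × 2 = 88.39
  [2.5→4]: (50.28+37.61)/2 × 1.5 = 65.9175
  Sum = 163.835 mcg/mL·h
k_e = ln2 / t½ = 0.693147 / 3.18 = 0.2180 h^-1
Extrapolated tail: C_last / k_e = 37.61 / 0.218 = 172.523
AUC_0→∞ = 163.835 + 172.523 = 336.358 mcg/mL·h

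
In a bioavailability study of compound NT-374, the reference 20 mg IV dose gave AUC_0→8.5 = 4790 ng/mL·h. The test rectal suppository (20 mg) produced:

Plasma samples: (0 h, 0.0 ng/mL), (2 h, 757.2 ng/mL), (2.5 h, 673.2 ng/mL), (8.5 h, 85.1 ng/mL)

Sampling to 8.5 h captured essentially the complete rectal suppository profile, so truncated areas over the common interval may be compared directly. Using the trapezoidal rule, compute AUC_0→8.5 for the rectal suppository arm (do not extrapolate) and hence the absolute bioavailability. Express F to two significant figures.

F = 0.71

Trapezoidal AUC_0→8.5 (rectal suppository):
  [0→2]: (0.0+757.2)/2 × 2 = 757.2
  [2→2.5]: (757.2+673.2)/2 × 0.5 = 357.6
  [2.5→8.5]: (673.2+85.1)/2 × 6 = 2274.9
  Sum = 3389.7 ng/mL·h
F = (AUC_ev/D_ev)/(AUC_iv/D_iv) = (3389.7/20)/(4790/20) = 169.485/239.5 = 0.7077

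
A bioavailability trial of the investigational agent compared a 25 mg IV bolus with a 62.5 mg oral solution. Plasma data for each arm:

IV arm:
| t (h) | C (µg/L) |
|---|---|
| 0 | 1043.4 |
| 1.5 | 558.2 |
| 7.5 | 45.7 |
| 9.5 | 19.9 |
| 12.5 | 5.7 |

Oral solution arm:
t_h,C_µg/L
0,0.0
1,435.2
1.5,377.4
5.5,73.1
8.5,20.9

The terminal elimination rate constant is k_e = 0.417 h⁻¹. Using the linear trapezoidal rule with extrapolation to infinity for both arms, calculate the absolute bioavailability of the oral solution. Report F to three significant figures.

Trapezoidal AUC_0→12.5 (IV):
  [0→1.5]: (1043.4+558.2)/2 × 1.5 = 1201.2
  [1.5→7.5]: (558.2+45.7)/2 × 6 = 1811.7
  [7.5→9.5]: (45.7+19.9)/2 × 2 = 65.6
  [9.5→12.5]: (19.9+5.7)/2 × 3 = 38.4
  Sum = 3116.9 µg/L·h
IV tail: 5.7/0.417 = 13.669; AUC_iv,0→∞ = 3116.9 + 13.669 = 3130.569 µg/L·h
Trapezoidal AUC_0→8.5 (oral solution):
  [0→1]: (0.0+435.2)/2 × 1 = 217.6
  [1→1.5]: (435.2+377.4)/2 × 0.5 = 203.15
  [1.5→5.5]: (377.4+73.1)/2 × 4 = 901.0
  [5.5→8.5]: (73.1+20.9)/2 × 3 = 141.0
  Sum = 1462.75 µg/L·h
oral solution tail: 20.9/0.417 = 50.120; AUC_ev,0→∞ = 1462.75 + 50.120 = 1512.87 µg/L·h
F = (AUC_ev/D_ev)/(AUC_iv/D_iv) = (1512.87/62.5)/(3130.569/25) = 24.20592/125.22276 = 0.1933

F = 0.193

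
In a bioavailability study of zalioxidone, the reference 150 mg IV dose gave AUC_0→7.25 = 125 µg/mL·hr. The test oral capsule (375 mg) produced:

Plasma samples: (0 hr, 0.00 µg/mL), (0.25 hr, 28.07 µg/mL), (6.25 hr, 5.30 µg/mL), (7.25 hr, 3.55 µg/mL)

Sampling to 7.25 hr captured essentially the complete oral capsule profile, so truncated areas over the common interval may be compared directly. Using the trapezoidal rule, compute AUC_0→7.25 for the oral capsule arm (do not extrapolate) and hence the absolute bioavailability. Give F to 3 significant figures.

Trapezoidal AUC_0→7.25 (oral capsule):
  [0→0.25]: (0.00+28.07)/2 × 0.25 = 3.50875
  [0.25→6.25]: (28.07+5.30)/2 × 6 = 100.11
  [6.25→7.25]: (5.30+3.55)/2 × 1 = 4.425
  Sum = 108.04375 µg/mL·hr
F = (AUC_ev/D_ev)/(AUC_iv/D_iv) = (108.04375/375)/(125/150) = 0.288117/0.833333 = 0.3457

F = 0.346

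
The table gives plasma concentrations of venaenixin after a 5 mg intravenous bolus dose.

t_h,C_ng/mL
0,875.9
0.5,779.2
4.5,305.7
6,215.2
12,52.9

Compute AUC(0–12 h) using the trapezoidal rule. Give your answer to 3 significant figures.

AUC = 3780 ng/mL·h

Trapezoidal AUC_0→12:
  [0→0.5]: (875.9+779.2)/2 × 0.5 = 413.775
  [0.5→4.5]: (779.2+305.7)/2 × 4 = 2169.8
  [4.5→6]: (305.7+215.2)/2 × 1.5 = 390.675
  [6→12]: (215.2+52.9)/2 × 6 = 804.3
  Sum = 3778.55 ng/mL·h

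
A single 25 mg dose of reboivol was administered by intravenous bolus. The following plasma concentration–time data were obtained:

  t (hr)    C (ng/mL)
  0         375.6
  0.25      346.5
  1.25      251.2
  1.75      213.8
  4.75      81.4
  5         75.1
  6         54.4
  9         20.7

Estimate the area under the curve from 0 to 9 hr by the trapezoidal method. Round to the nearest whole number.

Trapezoidal AUC_0→9:
  [0→0.25]: (375.6+346.5)/2 × 0.25 = 90.2625
  [0.25→1.25]: (346.5+251.2)/2 × 1 = 298.85
  [1.25→1.75]: (251.2+213.8)/2 × 0.5 = 116.25
  [1.75→4.75]: (213.8+81.4)/2 × 3 = 442.8
  [4.75→5]: (81.4+75.1)/2 × 0.25 = 19.5625
  [5→6]: (75.1+54.4)/2 × 1 = 64.75
  [6→9]: (54.4+20.7)/2 × 3 = 112.65
  Sum = 1145.125 ng/mL·hr

AUC = 1145 ng/mL·hr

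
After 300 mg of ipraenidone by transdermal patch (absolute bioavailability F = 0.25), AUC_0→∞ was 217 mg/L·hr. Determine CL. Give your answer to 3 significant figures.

CL = 0.346 L/hr

CL = F × Dose / AUC_0→∞
   = 0.25 × 300 / 217 = 0.345622 L/hr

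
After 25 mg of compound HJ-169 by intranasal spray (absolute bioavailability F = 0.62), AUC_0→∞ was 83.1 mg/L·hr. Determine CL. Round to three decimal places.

CL = F × Dose / AUC_0→∞
   = 0.62 × 25 / 83.1 = 0.186522 L/hr

CL = 0.187 L/hr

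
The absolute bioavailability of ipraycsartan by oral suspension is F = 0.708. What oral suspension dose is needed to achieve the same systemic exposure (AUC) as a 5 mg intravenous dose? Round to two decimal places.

For equal systemic exposure: F × D_ev = D_iv
D_ev = D_iv / F = 5 / 0.708 = 7.06215 mg

D_oral = 7.06 mg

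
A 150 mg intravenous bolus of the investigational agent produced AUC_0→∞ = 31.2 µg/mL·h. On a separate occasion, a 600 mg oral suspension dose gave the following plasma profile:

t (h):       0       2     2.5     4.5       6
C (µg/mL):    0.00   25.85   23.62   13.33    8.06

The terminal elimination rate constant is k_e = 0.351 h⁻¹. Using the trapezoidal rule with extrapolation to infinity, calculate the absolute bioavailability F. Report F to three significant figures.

Trapezoidal AUC_0→6 (oral suspension):
  [0→2]: (0.00+25.85)/2 × 2 = 25.85
  [2→2.5]: (25.85+23.62)/2 × 0.5 = 12.3675
  [2.5→4.5]: (23.62+13.33)/2 × 2 = 36.95
  [4.5→6]: (13.33+8.06)/2 × 1.5 = 16.0425
  Sum = 91.21 µg/mL·h
Tail: C_last/k_e = 8.06/0.351 = 22.963
AUC_0→∞ (oral suspension) = 91.21 + 22.963 = 114.173 µg/mL·h
F = (AUC_ev/D_ev)/(AUC_iv/D_iv) = (114.173/600)/(31.2/150) = 0.190288/0.208 = 0.9148

F = 0.915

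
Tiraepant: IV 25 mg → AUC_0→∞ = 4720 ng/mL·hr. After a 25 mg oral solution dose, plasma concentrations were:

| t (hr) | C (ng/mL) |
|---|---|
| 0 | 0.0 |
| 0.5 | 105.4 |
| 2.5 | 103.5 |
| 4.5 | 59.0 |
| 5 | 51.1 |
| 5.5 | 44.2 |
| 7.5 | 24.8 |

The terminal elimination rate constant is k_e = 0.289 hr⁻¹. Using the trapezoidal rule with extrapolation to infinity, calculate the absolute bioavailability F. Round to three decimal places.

F = 0.128

Trapezoidal AUC_0→7.5 (oral solution):
  [0→0.5]: (0.0+105.4)/2 × 0.5 = 26.35
  [0.5→2.5]: (105.4+103.5)/2 × 2 = 208.9
  [2.5→4.5]: (103.5+59.0)/2 × 2 = 162.5
  [4.5→5]: (59.0+51.1)/2 × 0.5 = 27.525
  [5→5.5]: (51.1+44.2)/2 × 0.5 = 23.825
  [5.5→7.5]: (44.2+24.8)/2 × 2 = 69.0
  Sum = 518.1 ng/mL·hr
Tail: C_last/k_e = 24.8/0.289 = 85.813
AUC_0→∞ (oral solution) = 518.1 + 85.813 = 603.913 ng/mL·hr
F = (AUC_ev/D_ev)/(AUC_iv/D_iv) = (603.913/25)/(4720/25) = 24.15652/188.8 = 0.1279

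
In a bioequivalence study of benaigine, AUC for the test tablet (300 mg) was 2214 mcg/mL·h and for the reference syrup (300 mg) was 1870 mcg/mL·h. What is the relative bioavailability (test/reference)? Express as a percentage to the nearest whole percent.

F_rel = (AUC_test/D_test) / (AUC_ref/D_ref)
      = (2214/300) / (1870/300)
      = 7.38 / 6.23333 = 1.1840 = 118.40%

F_rel = 118%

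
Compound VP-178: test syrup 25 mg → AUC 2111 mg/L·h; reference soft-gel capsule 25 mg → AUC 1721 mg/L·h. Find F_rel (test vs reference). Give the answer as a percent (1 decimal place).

F_rel = 122.7%

F_rel = (AUC_test/D_test) / (AUC_ref/D_ref)
      = (2111/25) / (1721/25)
      = 84.44 / 68.84 = 1.2266 = 122.66%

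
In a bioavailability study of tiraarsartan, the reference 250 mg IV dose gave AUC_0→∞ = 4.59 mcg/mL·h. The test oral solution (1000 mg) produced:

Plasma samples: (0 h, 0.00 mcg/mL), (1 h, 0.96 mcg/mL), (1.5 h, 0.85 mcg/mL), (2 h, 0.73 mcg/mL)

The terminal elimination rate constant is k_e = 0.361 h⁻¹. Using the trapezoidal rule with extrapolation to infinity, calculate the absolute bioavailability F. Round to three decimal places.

Trapezoidal AUC_0→2 (oral solution):
  [0→1]: (0.00+0.96)/2 × 1 = 0.48
  [1→1.5]: (0.96+0.85)/2 × 0.5 = 0.4525
  [1.5→2]: (0.85+0.73)/2 × 0.5 = 0.395
  Sum = 1.3275 mcg/mL·h
Tail: C_last/k_e = 0.73/0.361 = 2.022
AUC_0→∞ (oral solution) = 1.3275 + 2.022 = 3.3495 mcg/mL·h
F = (AUC_ev/D_ev)/(AUC_iv/D_iv) = (3.3495/1000)/(4.59/250) = 0.0033495/0.01836 = 0.1824

F = 0.182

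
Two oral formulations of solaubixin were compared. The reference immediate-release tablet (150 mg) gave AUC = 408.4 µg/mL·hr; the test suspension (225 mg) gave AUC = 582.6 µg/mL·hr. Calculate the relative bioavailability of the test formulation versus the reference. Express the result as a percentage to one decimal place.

F_rel = 95.1%

F_rel = (AUC_test/D_test) / (AUC_ref/D_ref)
      = (582.6/225) / (408.4/150)
      = 2.58933 / 2.72267 = 0.9510 = 95.10%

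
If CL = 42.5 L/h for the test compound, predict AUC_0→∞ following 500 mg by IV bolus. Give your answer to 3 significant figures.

AUC = 11.8 mg/L·h

AUC_0→∞ = Dose_iv / CL
        = 500 / 42.5 = 11.7647 mg/L·h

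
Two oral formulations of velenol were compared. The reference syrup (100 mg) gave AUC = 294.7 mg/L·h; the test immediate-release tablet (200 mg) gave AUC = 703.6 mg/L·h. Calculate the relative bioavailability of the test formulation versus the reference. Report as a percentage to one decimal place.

F_rel = (AUC_test/D_test) / (AUC_ref/D_ref)
      = (703.6/200) / (294.7/100)
      = 3.518 / 2.947 = 1.1938 = 119.38%

F_rel = 119.4%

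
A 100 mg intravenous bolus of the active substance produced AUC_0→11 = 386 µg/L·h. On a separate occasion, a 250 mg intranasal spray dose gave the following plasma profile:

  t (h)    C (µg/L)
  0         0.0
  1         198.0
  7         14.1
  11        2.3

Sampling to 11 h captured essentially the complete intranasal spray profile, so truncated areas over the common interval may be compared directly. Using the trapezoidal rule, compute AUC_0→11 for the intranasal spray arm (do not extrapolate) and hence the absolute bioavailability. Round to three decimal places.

Trapezoidal AUC_0→11 (intranasal spray):
  [0→1]: (0.0+198.0)/2 × 1 = 99.0
  [1→7]: (198.0+14.1)/2 × 6 = 636.3
  [7→11]: (14.1+2.3)/2 × 4 = 32.8
  Sum = 768.1 µg/L·h
F = (AUC_ev/D_ev)/(AUC_iv/D_iv) = (768.1/250)/(386/100) = 3.0724/3.86 = 0.7960

F = 0.796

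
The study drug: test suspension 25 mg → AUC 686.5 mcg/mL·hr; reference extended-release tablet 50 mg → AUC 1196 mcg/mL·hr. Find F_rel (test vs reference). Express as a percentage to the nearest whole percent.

F_rel = (AUC_test/D_test) / (AUC_ref/D_ref)
      = (686.5/25) / (1196/50)
      = 27.46 / 23.92 = 1.1480 = 114.80%

F_rel = 115%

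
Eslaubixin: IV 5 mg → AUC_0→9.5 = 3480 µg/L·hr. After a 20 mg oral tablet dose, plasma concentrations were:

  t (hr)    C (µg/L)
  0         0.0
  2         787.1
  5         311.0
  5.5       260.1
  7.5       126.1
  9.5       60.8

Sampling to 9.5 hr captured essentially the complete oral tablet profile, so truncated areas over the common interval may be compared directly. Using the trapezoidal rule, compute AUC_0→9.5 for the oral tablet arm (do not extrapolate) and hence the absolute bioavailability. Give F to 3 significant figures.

F = 0.226

Trapezoidal AUC_0→9.5 (oral tablet):
  [0→2]: (0.0+787.1)/2 × 2 = 787.1
  [2→5]: (787.1+311.0)/2 × 3 = 1647.15
  [5→5.5]: (311.0+260.1)/2 × 0.5 = 142.775
  [5.5→7.5]: (260.1+126.1)/2 × 2 = 386.2
  [7.5→9.5]: (126.1+60.8)/2 × 2 = 186.9
  Sum = 3150.125 µg/L·hr
F = (AUC_ev/D_ev)/(AUC_iv/D_iv) = (3150.125/20)/(3480/5) = 157.50625/696 = 0.2263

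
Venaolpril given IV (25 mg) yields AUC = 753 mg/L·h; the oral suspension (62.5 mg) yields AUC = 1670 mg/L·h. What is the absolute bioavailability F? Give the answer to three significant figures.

F = (AUC_ev / D_ev) / (AUC_iv / D_iv)
  = (1670/62.5) / (753/25)
  = 26.72 / 30.12 = 0.8871

F = 0.887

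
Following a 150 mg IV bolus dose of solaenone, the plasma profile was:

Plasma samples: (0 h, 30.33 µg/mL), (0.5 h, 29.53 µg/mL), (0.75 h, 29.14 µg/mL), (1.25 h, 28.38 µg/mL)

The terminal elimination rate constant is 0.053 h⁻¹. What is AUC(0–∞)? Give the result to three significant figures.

Trapezoidal AUC_0→1.25:
  [0→0.5]: (30.33+29.53)/2 × 0.5 = 14.965
  [0.5→0.75]: (29.53+29.14)/2 × 0.25 = 7.33375
  [0.75→1.25]: (29.14+28.38)/2 × 0.5 = 14.38
  Sum = 36.67875 µg/mL·h
Extrapolated tail: C_last / k_e = 28.38 / 0.053 = 535.472
AUC_0→∞ = 36.67875 + 535.472 = 572.15075 µg/mL·h

AUC = 572 µg/mL·h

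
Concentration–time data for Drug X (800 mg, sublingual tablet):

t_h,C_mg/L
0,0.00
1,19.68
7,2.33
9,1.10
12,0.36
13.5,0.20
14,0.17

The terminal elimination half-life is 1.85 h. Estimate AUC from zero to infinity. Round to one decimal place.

AUC = 82.5 mg/L·h

Trapezoidal AUC_0→14:
  [0→1]: (0.00+19.68)/2 × 1 = 9.84
  [1→7]: (19.68+2.33)/2 × 6 = 66.03
  [7→9]: (2.33+1.10)/2 × 2 = 3.43
  [9→12]: (1.10+0.36)/2 × 3 = 2.19
  [12→13.5]: (0.36+0.20)/2 × 1.5 = 0.42
  [13.5→14]: (0.20+0.17)/2 × 0.5 = 0.0925
  Sum = 82.0025 mg/L·h
k_e = ln2 / t½ = 0.693147 / 1.85 = 0.3747 h^-1
Extrapolated tail: C_last / k_e = 0.17 / 0.3747 = 0.454
AUC_0→∞ = 82.0025 + 0.454 = 82.4565 mg/L·h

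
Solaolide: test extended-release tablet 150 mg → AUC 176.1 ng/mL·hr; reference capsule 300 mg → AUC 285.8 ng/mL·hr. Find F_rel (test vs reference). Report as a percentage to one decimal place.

F_rel = 123.2%

F_rel = (AUC_test/D_test) / (AUC_ref/D_ref)
      = (176.1/150) / (285.8/300)
      = 1.174 / 0.952667 = 1.2323 = 123.23%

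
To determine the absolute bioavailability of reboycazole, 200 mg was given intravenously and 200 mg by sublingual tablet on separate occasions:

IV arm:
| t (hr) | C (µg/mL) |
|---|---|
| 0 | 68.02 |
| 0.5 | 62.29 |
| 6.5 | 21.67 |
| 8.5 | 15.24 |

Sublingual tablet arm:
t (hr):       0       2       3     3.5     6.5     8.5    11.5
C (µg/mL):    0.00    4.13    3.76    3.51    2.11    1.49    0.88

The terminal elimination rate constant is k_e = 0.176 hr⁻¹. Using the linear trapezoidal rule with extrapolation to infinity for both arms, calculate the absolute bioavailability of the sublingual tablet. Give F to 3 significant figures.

F = 0.0747

Trapezoidal AUC_0→8.5 (IV):
  [0→0.5]: (68.02+62.29)/2 × 0.5 = 32.5775
  [0.5→6.5]: (62.29+21.67)/2 × 6 = 251.88
  [6.5→8.5]: (21.67+15.24)/2 × 2 = 36.91
  Sum = 321.3675 µg/mL·hr
IV tail: 15.24/0.176 = 86.591; AUC_iv,0→∞ = 321.3675 + 86.591 = 407.9585 µg/mL·hr
Trapezoidal AUC_0→11.5 (sublingual tablet):
  [0→2]: (0.00+4.13)/2 × 2 = 4.13
  [2→3]: (4.13+3.76)/2 × 1 = 3.945
  [3→3.5]: (3.76+3.51)/2 × 0.5 = 1.8175
  [3.5→6.5]: (3.51+2.11)/2 × 3 = 8.43
  [6.5→8.5]: (2.11+1.49)/2 × 2 = 3.6
  [8.5→11.5]: (1.49+0.88)/2 × 3 = 3.555
  Sum = 25.4775 µg/mL·hr
sublingual tablet tail: 0.88/0.176 = 5.000; AUC_ev,0→∞ = 25.4775 + 5.000 = 30.4775 µg/mL·hr
F = (AUC_ev/D_ev)/(AUC_iv/D_iv) = (30.4775/200)/(407.9585/200) = 0.1523875/2.0397925 = 0.0747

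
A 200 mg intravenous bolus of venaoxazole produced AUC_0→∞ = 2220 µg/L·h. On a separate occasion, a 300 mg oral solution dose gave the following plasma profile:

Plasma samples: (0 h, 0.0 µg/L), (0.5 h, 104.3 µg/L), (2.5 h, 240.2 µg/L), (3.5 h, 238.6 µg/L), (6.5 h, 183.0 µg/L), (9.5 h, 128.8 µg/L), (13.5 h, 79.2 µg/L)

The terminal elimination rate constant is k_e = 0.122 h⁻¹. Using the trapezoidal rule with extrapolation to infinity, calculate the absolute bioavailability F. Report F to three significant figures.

Trapezoidal AUC_0→13.5 (oral solution):
  [0→0.5]: (0.0+104.3)/2 × 0.5 = 26.075
  [0.5→2.5]: (104.3+240.2)/2 × 2 = 344.5
  [2.5→3.5]: (240.2+238.6)/2 × 1 = 239.4
  [3.5→6.5]: (238.6+183.0)/2 × 3 = 632.4
  [6.5→9.5]: (183.0+128.8)/2 × 3 = 467.7
  [9.5→13.5]: (128.8+79.2)/2 × 4 = 416.0
  Sum = 2126.075 µg/L·h
Tail: C_last/k_e = 79.2/0.122 = 649.180
AUC_0→∞ (oral solution) = 2126.075 + 649.180 = 2775.255 µg/L·h
F = (AUC_ev/D_ev)/(AUC_iv/D_iv) = (2775.255/300)/(2220/200) = 9.25085/11.1 = 0.8334

F = 0.833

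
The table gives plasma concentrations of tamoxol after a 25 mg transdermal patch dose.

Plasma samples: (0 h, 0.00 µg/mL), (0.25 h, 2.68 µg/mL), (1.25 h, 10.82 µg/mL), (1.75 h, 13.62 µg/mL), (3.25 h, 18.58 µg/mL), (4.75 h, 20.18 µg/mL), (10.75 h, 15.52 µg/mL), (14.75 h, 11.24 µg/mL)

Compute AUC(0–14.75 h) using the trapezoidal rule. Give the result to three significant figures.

Trapezoidal AUC_0→14.75:
  [0→0.25]: (0.00+2.68)/2 × 0.25 = 0.335
  [0.25→1.25]: (2.68+10.82)/2 × 1 = 6.75
  [1.25→1.75]: (10.82+13.62)/2 × 0.5 = 6.11
  [1.75→3.25]: (13.62+18.58)/2 × 1.5 = 24.15
  [3.25→4.75]: (18.58+20.18)/2 × 1.5 = 29.07
  [4.75→10.75]: (20.18+15.52)/2 × 6 = 107.1
  [10.75→14.75]: (15.52+11.24)/2 × 4 = 53.52
  Sum = 227.035 µg/mL·h

AUC = 227 µg/mL·h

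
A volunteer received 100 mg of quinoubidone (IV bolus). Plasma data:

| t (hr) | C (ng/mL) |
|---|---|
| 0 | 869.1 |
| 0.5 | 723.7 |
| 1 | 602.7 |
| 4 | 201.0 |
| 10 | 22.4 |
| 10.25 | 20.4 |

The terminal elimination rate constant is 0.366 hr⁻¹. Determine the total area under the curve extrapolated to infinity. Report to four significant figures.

AUC = 2667 ng/mL·hr

Trapezoidal AUC_0→10.25:
  [0→0.5]: (869.1+723.7)/2 × 0.5 = 398.2
  [0.5→1]: (723.7+602.7)/2 × 0.5 = 331.6
  [1→4]: (602.7+201.0)/2 × 3 = 1205.55
  [4→10]: (201.0+22.4)/2 × 6 = 670.2
  [10→10.25]: (22.4+20.4)/2 × 0.25 = 5.35
  Sum = 2610.9 ng/mL·hr
Extrapolated tail: C_last / k_e = 20.4 / 0.366 = 55.738
AUC_0→∞ = 2610.9 + 55.738 = 2666.638 ng/mL·hr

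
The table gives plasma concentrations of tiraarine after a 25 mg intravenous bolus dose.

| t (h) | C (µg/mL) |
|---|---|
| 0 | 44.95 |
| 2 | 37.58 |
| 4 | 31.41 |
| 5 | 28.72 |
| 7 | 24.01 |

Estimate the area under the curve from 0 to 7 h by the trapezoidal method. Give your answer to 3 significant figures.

AUC = 234 µg/mL·h

Trapezoidal AUC_0→7:
  [0→2]: (44.95+37.58)/2 × 2 = 82.53
  [2→4]: (37.58+31.41)/2 × 2 = 68.99
  [4→5]: (31.41+28.72)/2 × 1 = 30.065
  [5→7]: (28.72+24.01)/2 × 2 = 52.73
  Sum = 234.315 µg/mL·h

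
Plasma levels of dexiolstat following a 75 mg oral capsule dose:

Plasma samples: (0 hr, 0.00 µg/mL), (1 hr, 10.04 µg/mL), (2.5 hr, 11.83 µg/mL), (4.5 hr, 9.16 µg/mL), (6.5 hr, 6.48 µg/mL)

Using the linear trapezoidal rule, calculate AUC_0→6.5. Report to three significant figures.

AUC = 58.1 µg/mL·hr

Trapezoidal AUC_0→6.5:
  [0→1]: (0.00+10.04)/2 × 1 = 5.02
  [1→2.5]: (10.04+11.83)/2 × 1.5 = 16.4025
  [2.5→4.5]: (11.83+9.16)/2 × 2 = 20.99
  [4.5→6.5]: (9.16+6.48)/2 × 2 = 15.64
  Sum = 58.0525 µg/mL·hr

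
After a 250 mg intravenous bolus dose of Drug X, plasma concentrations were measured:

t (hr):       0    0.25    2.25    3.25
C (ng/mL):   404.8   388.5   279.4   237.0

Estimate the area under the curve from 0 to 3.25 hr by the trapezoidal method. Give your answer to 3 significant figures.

AUC = 1030 ng/mL·hr

Trapezoidal AUC_0→3.25:
  [0→0.25]: (404.8+388.5)/2 × 0.25 = 99.1625
  [0.25→2.25]: (388.5+279.4)/2 × 2 = 667.9
  [2.25→3.25]: (279.4+237.0)/2 × 1 = 258.2
  Sum = 1025.2625 ng/mL·hr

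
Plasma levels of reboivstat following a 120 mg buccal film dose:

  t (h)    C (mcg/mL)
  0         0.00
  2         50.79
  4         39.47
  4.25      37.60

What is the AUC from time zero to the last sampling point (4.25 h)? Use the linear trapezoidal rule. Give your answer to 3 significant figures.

AUC = 151 mcg/mL·h

Trapezoidal AUC_0→4.25:
  [0→2]: (0.00+50.79)/2 × 2 = 50.79
  [2→4]: (50.79+39.47)/2 × 2 = 90.26
  [4→4.25]: (39.47+37.60)/2 × 0.25 = 9.63375
  Sum = 150.68375 mcg/mL·h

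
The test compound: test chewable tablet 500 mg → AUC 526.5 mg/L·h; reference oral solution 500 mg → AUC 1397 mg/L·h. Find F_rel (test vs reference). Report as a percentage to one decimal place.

F_rel = (AUC_test/D_test) / (AUC_ref/D_ref)
      = (526.5/500) / (1397/500)
      = 1.053 / 2.794 = 0.3769 = 37.69%

F_rel = 37.7%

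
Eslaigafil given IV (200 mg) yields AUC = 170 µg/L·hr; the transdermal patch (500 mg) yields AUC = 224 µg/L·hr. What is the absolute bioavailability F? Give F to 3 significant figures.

F = 0.527

F = (AUC_ev / D_ev) / (AUC_iv / D_iv)
  = (224/500) / (170/200)
  = 0.448 / 0.85 = 0.5271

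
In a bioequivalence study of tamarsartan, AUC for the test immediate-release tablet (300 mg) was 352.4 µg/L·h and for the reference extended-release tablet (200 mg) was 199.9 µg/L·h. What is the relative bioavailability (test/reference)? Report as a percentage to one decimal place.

F_rel = (AUC_test/D_test) / (AUC_ref/D_ref)
      = (352.4/300) / (199.9/200)
      = 1.17467 / 0.9995 = 1.1753 = 117.53%

F_rel = 117.5%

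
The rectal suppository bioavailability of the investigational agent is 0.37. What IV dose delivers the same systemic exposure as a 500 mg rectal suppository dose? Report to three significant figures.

D_iv = 185 mg

Systemic exposure from an extravascular dose = F × D_ev, so the equivalent IV dose is F × D_ev.
D_iv = F × D_ev = 0.37 × 500 = 185 mg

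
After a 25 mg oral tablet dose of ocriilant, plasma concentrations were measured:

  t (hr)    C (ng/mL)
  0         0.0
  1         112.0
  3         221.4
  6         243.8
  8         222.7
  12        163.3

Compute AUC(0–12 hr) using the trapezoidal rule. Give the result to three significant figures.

AUC = 2330 ng/mL·hr

Trapezoidal AUC_0→12:
  [0→1]: (0.0+112.0)/2 × 1 = 56.0
  [1→3]: (112.0+221.4)/2 × 2 = 333.4
  [3→6]: (221.4+243.8)/2 × 3 = 697.8
  [6→8]: (243.8+222.7)/2 × 2 = 466.5
  [8→12]: (222.7+163.3)/2 × 4 = 772.0
  Sum = 2325.7 ng/mL·hr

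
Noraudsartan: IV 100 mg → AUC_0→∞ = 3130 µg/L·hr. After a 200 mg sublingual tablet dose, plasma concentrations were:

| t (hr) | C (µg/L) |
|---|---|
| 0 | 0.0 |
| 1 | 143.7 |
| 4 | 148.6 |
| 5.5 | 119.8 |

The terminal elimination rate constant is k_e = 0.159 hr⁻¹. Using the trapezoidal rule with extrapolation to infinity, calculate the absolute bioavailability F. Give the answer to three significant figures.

F = 0.234

Trapezoidal AUC_0→5.5 (sublingual tablet):
  [0→1]: (0.0+143.7)/2 × 1 = 71.85
  [1→4]: (143.7+148.6)/2 × 3 = 438.45
  [4→5.5]: (148.6+119.8)/2 × 1.5 = 201.3
  Sum = 711.6 µg/L·hr
Tail: C_last/k_e = 119.8/0.159 = 753.459
AUC_0→∞ (sublingual tablet) = 711.6 + 753.459 = 1465.059 µg/L·hr
F = (AUC_ev/D_ev)/(AUC_iv/D_iv) = (1465.059/200)/(3130/100) = 7.325295/31.3 = 0.2340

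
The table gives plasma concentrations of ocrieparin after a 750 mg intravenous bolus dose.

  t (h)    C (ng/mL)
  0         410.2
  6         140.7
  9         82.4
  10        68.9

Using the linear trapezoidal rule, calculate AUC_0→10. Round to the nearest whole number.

AUC = 2063 ng/mL·h

Trapezoidal AUC_0→10:
  [0→6]: (410.2+140.7)/2 × 6 = 1652.7
  [6→9]: (140.7+82.4)/2 × 3 = 334.65
  [9→10]: (82.4+68.9)/2 × 1 = 75.65
  Sum = 2063.0 ng/mL·h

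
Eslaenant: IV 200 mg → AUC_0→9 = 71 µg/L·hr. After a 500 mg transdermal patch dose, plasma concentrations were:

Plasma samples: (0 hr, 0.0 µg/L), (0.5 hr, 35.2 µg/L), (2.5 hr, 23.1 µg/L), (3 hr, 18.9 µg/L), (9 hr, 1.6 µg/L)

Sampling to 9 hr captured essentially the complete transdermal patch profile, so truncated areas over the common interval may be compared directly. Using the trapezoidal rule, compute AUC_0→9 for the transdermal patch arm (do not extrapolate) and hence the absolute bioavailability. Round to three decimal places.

F = 0.784

Trapezoidal AUC_0→9 (transdermal patch):
  [0→0.5]: (0.0+35.2)/2 × 0.5 = 8.8
  [0.5→2.5]: (35.2+23.1)/2 × 2 = 58.3
  [2.5→3]: (23.1+18.9)/2 × 0.5 = 10.5
  [3→9]: (18.9+1.6)/2 × 6 = 61.5
  Sum = 139.1 µg/L·hr
F = (AUC_ev/D_ev)/(AUC_iv/D_iv) = (139.1/500)/(71/200) = 0.2782/0.355 = 0.7837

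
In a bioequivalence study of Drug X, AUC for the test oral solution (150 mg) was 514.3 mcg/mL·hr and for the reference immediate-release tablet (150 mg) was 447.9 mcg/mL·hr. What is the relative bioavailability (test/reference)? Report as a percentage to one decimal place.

F_rel = (AUC_test/D_test) / (AUC_ref/D_ref)
      = (514.3/150) / (447.9/150)
      = 3.42867 / 2.986 = 1.1482 = 114.82%

F_rel = 114.8%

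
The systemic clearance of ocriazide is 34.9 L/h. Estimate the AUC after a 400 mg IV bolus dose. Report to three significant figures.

AUC_0→∞ = Dose_iv / CL
        = 400 / 34.9 = 11.4613 mg/L·h

AUC = 11.5 mg/L·h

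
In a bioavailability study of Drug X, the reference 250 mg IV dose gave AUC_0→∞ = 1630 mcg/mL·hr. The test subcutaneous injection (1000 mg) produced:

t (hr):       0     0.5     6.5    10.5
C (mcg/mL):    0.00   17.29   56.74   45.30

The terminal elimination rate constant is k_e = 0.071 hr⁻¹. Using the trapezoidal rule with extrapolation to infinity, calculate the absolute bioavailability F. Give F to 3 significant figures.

Trapezoidal AUC_0→10.5 (subcutaneous injection):
  [0→0.5]: (0.00+17.29)/2 × 0.5 = 4.3225
  [0.5→6.5]: (17.29+56.74)/2 × 6 = 222.09
  [6.5→10.5]: (56.74+45.30)/2 × 4 = 204.08
  Sum = 430.4925 mcg/mL·hr
Tail: C_last/k_e = 45.30/0.071 = 638.028
AUC_0→∞ (subcutaneous injection) = 430.4925 + 638.028 = 1068.5205 mcg/mL·hr
F = (AUC_ev/D_ev)/(AUC_iv/D_iv) = (1068.5205/1000)/(1630/250) = 1.0685205/6.52 = 0.1639

F = 0.164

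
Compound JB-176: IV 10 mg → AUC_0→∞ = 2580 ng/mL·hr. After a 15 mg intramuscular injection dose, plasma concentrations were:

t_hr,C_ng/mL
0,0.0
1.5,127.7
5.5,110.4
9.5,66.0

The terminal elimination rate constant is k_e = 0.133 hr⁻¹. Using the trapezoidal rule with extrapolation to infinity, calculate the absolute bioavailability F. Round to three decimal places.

F = 0.367

Trapezoidal AUC_0→9.5 (intramuscular injection):
  [0→1.5]: (0.0+127.7)/2 × 1.5 = 95.775
  [1.5→5.5]: (127.7+110.4)/2 × 4 = 476.2
  [5.5→9.5]: (110.4+66.0)/2 × 4 = 352.8
  Sum = 924.775 ng/mL·hr
Tail: C_last/k_e = 66.0/0.133 = 496.241
AUC_0→∞ (intramuscular injection) = 924.775 + 496.241 = 1421.016 ng/mL·hr
F = (AUC_ev/D_ev)/(AUC_iv/D_iv) = (1421.016/15)/(2580/10) = 94.7344/258 = 0.3672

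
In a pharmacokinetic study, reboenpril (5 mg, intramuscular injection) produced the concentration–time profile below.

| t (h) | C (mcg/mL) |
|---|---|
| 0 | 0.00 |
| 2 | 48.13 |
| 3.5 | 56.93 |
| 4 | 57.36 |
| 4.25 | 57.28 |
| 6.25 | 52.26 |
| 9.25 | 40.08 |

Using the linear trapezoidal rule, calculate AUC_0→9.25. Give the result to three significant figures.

AUC = 418 mcg/mL·h

Trapezoidal AUC_0→9.25:
  [0→2]: (0.00+48.13)/2 × 2 = 48.13
  [2→3.5]: (48.13+56.93)/2 × 1.5 = 78.795
  [3.5→4]: (56.93+57.36)/2 × 0.5 = 28.5725
  [4→4.25]: (57.36+57.28)/2 × 0.25 = 14.33
  [4.25→6.25]: (57.28+52.26)/2 × 2 = 109.54
  [6.25→9.25]: (52.26+40.08)/2 × 3 = 138.51
  Sum = 417.8775 mcg/mL·h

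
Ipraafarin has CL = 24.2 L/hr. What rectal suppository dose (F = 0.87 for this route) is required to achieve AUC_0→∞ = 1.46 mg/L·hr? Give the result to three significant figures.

Dose = CL × AUC_0→∞ / F
     = 24.2 × 1.46 / 0.87 = 40.6115 mg

Dose = 40.6 mg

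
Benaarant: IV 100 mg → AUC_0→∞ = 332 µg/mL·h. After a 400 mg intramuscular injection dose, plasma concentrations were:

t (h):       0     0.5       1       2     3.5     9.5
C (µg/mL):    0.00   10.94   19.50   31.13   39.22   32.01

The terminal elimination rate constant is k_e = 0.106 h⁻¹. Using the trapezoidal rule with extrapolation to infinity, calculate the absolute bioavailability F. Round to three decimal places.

Trapezoidal AUC_0→9.5 (intramuscular injection):
  [0→0.5]: (0.00+10.94)/2 × 0.5 = 2.735
  [0.5→1]: (10.94+19.50)/2 × 0.5 = 7.61
  [1→2]: (19.50+31.13)/2 × 1 = 25.315
  [2→3.5]: (31.13+39.22)/2 × 1.5 = 52.7625
  [3.5→9.5]: (39.22+32.01)/2 × 6 = 213.69
  Sum = 302.1125 µg/mL·h
Tail: C_last/k_e = 32.01/0.106 = 301.981
AUC_0→∞ (intramuscular injection) = 302.1125 + 301.981 = 604.0935 µg/mL·h
F = (AUC_ev/D_ev)/(AUC_iv/D_iv) = (604.0935/400)/(332/100) = 1.51023/3.32 = 0.4549

F = 0.455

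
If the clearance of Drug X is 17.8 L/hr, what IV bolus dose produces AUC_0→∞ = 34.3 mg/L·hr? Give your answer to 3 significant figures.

Dose_iv = CL × AUC_0→∞
     = 17.8 × 34.3 = 610.54 mg

Dose = 611 mg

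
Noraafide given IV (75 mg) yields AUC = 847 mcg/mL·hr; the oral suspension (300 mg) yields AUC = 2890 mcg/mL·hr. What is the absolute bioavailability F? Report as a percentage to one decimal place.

F = (AUC_ev / D_ev) / (AUC_iv / D_iv)
  = (2890/300) / (847/75)
  = 9.63333 / 11.2933 = 0.8530
  = 85.30%

F = 85.3%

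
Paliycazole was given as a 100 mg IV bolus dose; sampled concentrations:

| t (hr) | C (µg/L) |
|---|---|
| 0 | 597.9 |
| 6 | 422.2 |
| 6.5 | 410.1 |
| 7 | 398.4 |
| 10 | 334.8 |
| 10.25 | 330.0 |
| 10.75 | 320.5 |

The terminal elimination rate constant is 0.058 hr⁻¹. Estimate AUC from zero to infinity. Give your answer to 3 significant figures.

AUC = 10300 µg/L·hr

Trapezoidal AUC_0→10.75:
  [0→6]: (597.9+422.2)/2 × 6 = 3060.3
  [6→6.5]: (422.2+410.1)/2 × 0.5 = 208.075
  [6.5→7]: (410.1+398.4)/2 × 0.5 = 202.125
  [7→10]: (398.4+334.8)/2 × 3 = 1099.8
  [10→10.25]: (334.8+330.0)/2 × 0.25 = 83.1
  [10.25→10.75]: (330.0+320.5)/2 × 0.5 = 162.625
  Sum = 4816.025 µg/L·hr
Extrapolated tail: C_last / k_e = 320.5 / 0.058 = 5525.862
AUC_0→∞ = 4816.025 + 5525.862 = 10341.887 µg/L·hr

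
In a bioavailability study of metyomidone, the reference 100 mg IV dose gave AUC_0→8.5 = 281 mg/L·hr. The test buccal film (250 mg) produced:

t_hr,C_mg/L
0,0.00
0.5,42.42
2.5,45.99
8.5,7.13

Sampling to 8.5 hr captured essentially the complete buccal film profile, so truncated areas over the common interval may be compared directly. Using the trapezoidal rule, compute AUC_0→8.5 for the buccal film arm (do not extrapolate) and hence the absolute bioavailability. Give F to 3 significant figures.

Trapezoidal AUC_0→8.5 (buccal film):
  [0→0.5]: (0.00+42.42)/2 × 0.5 = 10.605
  [0.5→2.5]: (42.42+45.99)/2 × 2 = 88.41
  [2.5→8.5]: (45.99+7.13)/2 × 6 = 159.36
  Sum = 258.375 mg/L·hr
F = (AUC_ev/D_ev)/(AUC_iv/D_iv) = (258.375/250)/(281/100) = 1.0335/2.81 = 0.3678

F = 0.368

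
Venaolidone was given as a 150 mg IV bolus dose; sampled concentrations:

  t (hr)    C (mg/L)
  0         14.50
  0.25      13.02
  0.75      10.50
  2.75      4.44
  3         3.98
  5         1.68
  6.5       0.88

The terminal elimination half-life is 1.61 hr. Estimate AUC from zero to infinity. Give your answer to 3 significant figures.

Trapezoidal AUC_0→6.5:
  [0→0.25]: (14.50+13.02)/2 × 0.25 = 3.44
  [0.25→0.75]: (13.02+10.50)/2 × 0.5 = 5.88
  [0.75→2.75]: (10.50+4.44)/2 × 2 = 14.94
  [2.75→3]: (4.44+3.98)/2 × 0.25 = 1.0525
  [3→5]: (3.98+1.68)/2 × 2 = 5.66
  [5→6.5]: (1.68+0.88)/2 × 1.5 = 1.92
  Sum = 32.8925 mg/L·hr
k_e = ln2 / t½ = 0.693147 / 1.61 = 0.4305 hr^-1
Extrapolated tail: C_last / k_e = 0.88 / 0.4305 = 2.044
AUC_0→∞ = 32.8925 + 2.044 = 34.9365 mg/L·hr

AUC = 34.9 mg/L·hr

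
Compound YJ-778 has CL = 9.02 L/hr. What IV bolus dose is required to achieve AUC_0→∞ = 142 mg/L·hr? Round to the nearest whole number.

Dose = 1281 mg

Dose_iv = CL × AUC_0→∞
     = 9.02 × 142 = 1280.84 mg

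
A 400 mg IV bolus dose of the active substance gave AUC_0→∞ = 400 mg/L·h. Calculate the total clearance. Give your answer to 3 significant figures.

CL = 1.00 L/h

CL = Dose_iv / AUC_0→∞
   = 400 / 400 = 1 L/h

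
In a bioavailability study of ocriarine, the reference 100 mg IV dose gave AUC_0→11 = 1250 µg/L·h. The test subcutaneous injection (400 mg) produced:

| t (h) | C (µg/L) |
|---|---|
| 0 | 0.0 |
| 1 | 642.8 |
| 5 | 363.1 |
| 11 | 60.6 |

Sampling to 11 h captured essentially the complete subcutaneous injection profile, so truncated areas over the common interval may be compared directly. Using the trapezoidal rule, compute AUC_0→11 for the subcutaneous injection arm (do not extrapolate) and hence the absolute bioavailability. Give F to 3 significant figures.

F = 0.721

Trapezoidal AUC_0→11 (subcutaneous injection):
  [0→1]: (0.0+642.8)/2 × 1 = 321.4
  [1→5]: (642.8+363.1)/2 × 4 = 2011.8
  [5→11]: (363.1+60.6)/2 × 6 = 1271.1
  Sum = 3604.3 µg/L·h
F = (AUC_ev/D_ev)/(AUC_iv/D_iv) = (3604.3/400)/(1250/100) = 9.01075/12.5 = 0.7209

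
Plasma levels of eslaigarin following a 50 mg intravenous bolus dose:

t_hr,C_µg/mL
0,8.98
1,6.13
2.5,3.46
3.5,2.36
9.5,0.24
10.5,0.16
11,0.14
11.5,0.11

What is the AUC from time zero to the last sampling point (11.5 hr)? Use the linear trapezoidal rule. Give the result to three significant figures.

AUC = 25.8 µg/mL·hr

Trapezoidal AUC_0→11.5:
  [0→1]: (8.98+6.13)/2 × 1 = 7.555
  [1→2.5]: (6.13+3.46)/2 × 1.5 = 7.1925
  [2.5→3.5]: (3.46+2.36)/2 × 1 = 2.91
  [3.5→9.5]: (2.36+0.24)/2 × 6 = 7.8
  [9.5→10.5]: (0.24+0.16)/2 × 1 = 0.2
  [10.5→11]: (0.16+0.14)/2 × 0.5 = 0.075
  [11→11.5]: (0.14+0.11)/2 × 0.5 = 0.0625
  Sum = 25.795 µg/mL·hr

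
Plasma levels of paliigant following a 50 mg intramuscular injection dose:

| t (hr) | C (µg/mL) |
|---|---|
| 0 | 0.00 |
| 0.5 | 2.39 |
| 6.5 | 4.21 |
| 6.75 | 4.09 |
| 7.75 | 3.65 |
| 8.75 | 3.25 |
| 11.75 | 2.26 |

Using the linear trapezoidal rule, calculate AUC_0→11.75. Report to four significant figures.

Trapezoidal AUC_0→11.75:
  [0→0.5]: (0.00+2.39)/2 × 0.5 = 0.5975
  [0.5→6.5]: (2.39+4.21)/2 × 6 = 19.8
  [6.5→6.75]: (4.21+4.09)/2 × 0.25 = 1.0375
  [6.75→7.75]: (4.09+3.65)/2 × 1 = 3.87
  [7.75→8.75]: (3.65+3.25)/2 × 1 = 3.45
  [8.75→11.75]: (3.25+2.26)/2 × 3 = 8.265
  Sum = 37.02 µg/mL·hr

AUC = 37.02 µg/mL·hr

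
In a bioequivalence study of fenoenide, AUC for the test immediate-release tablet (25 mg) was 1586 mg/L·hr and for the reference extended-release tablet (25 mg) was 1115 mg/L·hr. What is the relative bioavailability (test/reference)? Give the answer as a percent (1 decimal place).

F_rel = 142.2%

F_rel = (AUC_test/D_test) / (AUC_ref/D_ref)
      = (1586/25) / (1115/25)
      = 63.44 / 44.6 = 1.4224 = 142.24%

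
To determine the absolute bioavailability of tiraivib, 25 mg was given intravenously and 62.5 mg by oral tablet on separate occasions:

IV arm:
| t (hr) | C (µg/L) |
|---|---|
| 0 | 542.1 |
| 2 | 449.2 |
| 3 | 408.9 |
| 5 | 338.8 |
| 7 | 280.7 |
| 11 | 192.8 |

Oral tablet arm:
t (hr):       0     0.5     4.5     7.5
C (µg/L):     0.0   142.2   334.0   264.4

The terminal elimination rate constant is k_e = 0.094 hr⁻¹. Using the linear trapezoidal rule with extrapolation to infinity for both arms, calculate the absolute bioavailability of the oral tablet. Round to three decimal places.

F = 0.325

Trapezoidal AUC_0→11 (IV):
  [0→2]: (542.1+449.2)/2 × 2 = 991.3
  [2→3]: (449.2+408.9)/2 × 1 = 429.05
  [3→5]: (408.9+338.8)/2 × 2 = 747.7
  [5→7]: (338.8+280.7)/2 × 2 = 619.5
  [7→11]: (280.7+192.8)/2 × 4 = 947.0
  Sum = 3734.55 µg/L·hr
IV tail: 192.8/0.094 = 2051.064; AUC_iv,0→∞ = 3734.55 + 2051.064 = 5785.614 µg/L·hr
Trapezoidal AUC_0→7.5 (oral tablet):
  [0→0.5]: (0.0+142.2)/2 × 0.5 = 35.55
  [0.5→4.5]: (142.2+334.0)/2 × 4 = 952.4
  [4.5→7.5]: (334.0+264.4)/2 × 3 = 897.6
  Sum = 1885.55 µg/L·hr
oral tablet tail: 264.4/0.094 = 2812.766; AUC_ev,0→∞ = 1885.55 + 2812.766 = 4698.316 µg/L·hr
F = (AUC_ev/D_ev)/(AUC_iv/D_iv) = (4698.316/62.5)/(5785.614/25) = 75.173056/231.42456 = 0.3248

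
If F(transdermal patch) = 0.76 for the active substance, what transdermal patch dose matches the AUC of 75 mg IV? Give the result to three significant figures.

D_transdermal = 98.7 mg

For equal systemic exposure: F × D_ev = D_iv
D_ev = D_iv / F = 75 / 0.76 = 98.6842 mg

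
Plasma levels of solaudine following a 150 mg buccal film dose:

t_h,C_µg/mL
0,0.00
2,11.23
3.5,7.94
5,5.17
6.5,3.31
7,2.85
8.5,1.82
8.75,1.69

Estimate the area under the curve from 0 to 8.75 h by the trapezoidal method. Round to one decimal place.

Trapezoidal AUC_0→8.75:
  [0→2]: (0.00+11.23)/2 × 2 = 11.23
  [2→3.5]: (11.23+7.94)/2 × 1.5 = 14.3775
  [3.5→5]: (7.94+5.17)/2 × 1.5 = 9.8325
  [5→6.5]: (5.17+3.31)/2 × 1.5 = 6.36
  [6.5→7]: (3.31+2.85)/2 × 0.5 = 1.54
  [7→8.5]: (2.85+1.82)/2 × 1.5 = 3.5025
  [8.5→8.75]: (1.82+1.69)/2 × 0.25 = 0.43875
  Sum = 47.28125 µg/mL·h

AUC = 47.3 µg/mL·h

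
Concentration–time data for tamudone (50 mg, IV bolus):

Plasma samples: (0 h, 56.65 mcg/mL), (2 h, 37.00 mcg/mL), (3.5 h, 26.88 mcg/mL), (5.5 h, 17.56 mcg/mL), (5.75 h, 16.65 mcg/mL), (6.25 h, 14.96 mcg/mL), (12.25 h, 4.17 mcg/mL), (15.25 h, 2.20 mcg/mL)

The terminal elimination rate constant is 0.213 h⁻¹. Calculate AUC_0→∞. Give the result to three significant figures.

Trapezoidal AUC_0→15.25:
  [0→2]: (56.65+37.00)/2 × 2 = 93.65
  [2→3.5]: (37.00+26.88)/2 × 1.5 = 47.91
  [3.5→5.5]: (26.88+17.56)/2 × 2 = 44.44
  [5.5→5.75]: (17.56+16.65)/2 × 0.25 = 4.27625
  [5.75→6.25]: (16.65+14.96)/2 × 0.5 = 7.9025
  [6.25→12.25]: (14.96+4.17)/2 × 6 = 57.39
  [12.25→15.25]: (4.17+2.20)/2 × 3 = 9.555
  Sum = 265.12375 mcg/mL·h
Extrapolated tail: C_last / k_e = 2.20 / 0.213 = 10.329
AUC_0→∞ = 265.12375 + 10.329 = 275.45275 mcg/mL·h

AUC = 275 mcg/mL·h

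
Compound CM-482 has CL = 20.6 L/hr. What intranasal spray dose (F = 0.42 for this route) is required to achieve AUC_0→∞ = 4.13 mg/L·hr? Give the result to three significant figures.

Dose = CL × AUC_0→∞ / F
     = 20.6 × 4.13 / 0.42 = 202.567 mg

Dose = 203 mg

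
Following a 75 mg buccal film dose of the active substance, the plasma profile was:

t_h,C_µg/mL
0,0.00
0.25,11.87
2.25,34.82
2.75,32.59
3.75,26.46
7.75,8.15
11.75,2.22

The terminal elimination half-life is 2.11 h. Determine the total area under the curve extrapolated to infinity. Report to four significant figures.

AUC = 191.3 µg/mL·h

Trapezoidal AUC_0→11.75:
  [0→0.25]: (0.00+11.87)/2 × 0.25 = 1.48375
  [0.25→2.25]: (11.87+34.82)/2 × 2 = 46.69
  [2.25→2.75]: (34.82+32.59)/2 × 0.5 = 16.8525
  [2.75→3.75]: (32.59+26.46)/2 × 1 = 29.525
  [3.75→7.75]: (26.46+8.15)/2 × 4 = 69.22
  [7.75→11.75]: (8.15+2.22)/2 × 4 = 20.74
  Sum = 184.51125 µg/mL·h
k_e = ln2 / t½ = 0.693147 / 2.11 = 0.3285 h^-1
Extrapolated tail: C_last / k_e = 2.22 / 0.3285 = 6.758
AUC_0→∞ = 184.51125 + 6.758 = 191.26925 µg/mL·h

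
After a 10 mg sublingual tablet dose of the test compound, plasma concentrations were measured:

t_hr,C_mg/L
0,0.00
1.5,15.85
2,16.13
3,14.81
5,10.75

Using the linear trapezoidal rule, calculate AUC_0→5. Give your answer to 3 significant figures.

AUC = 60.9 mg/L·hr

Trapezoidal AUC_0→5:
  [0→1.5]: (0.00+15.85)/2 × 1.5 = 11.8875
  [1.5→2]: (15.85+16.13)/2 × 0.5 = 7.995
  [2→3]: (16.13+14.81)/2 × 1 = 15.47
  [3→5]: (14.81+10.75)/2 × 2 = 25.56
  Sum = 60.9125 mg/L·hr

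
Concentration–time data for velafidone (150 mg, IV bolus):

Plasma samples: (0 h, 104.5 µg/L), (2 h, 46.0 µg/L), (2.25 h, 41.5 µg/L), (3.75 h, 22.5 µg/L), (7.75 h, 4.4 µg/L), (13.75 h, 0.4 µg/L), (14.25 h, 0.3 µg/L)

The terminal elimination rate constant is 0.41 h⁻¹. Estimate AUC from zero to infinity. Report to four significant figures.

AUC = 278.5 µg/L·h

Trapezoidal AUC_0→14.25:
  [0→2]: (104.5+46.0)/2 × 2 = 150.5
  [2→2.25]: (46.0+41.5)/2 × 0.25 = 10.9375
  [2.25→3.75]: (41.5+22.5)/2 × 1.5 = 48.0
  [3.75→7.75]: (22.5+4.4)/2 × 4 = 53.8
  [7.75→13.75]: (4.4+0.4)/2 × 6 = 14.4
  [13.75→14.25]: (0.4+0.3)/2 × 0.5 = 0.175
  Sum = 277.8125 µg/L·h
Extrapolated tail: C_last / k_e = 0.3 / 0.41 = 0.732
AUC_0→∞ = 277.8125 + 0.732 = 278.5445 µg/L·h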